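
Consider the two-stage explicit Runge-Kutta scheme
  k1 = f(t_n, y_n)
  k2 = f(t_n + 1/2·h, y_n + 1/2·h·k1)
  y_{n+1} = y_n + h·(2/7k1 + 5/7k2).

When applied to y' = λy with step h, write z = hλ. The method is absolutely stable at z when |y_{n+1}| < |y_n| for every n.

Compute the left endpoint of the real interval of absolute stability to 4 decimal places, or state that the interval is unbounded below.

z* = -2.8000.

Test eqn y'=λy, z=hλ:
  k1=λy_n ⇒ h·k1=z·y_n;  k2=λ(1+1/2z)y_n ⇒ h·k2=z(1+1/2z)y_n
  y_{n+1}/y_n = 1 + 2/7z + 5/7z(1+1/2z) = 1 + z + 5/14z²
  so R(z) = 1 + z + 5/14z².

Find x<0 with |R(x)|<1.
x=-0.86: |R|=0.4041
R=1: x+5/14x²=0 ⇒ x=−14/5=-2.8000; min R=1−1/(4·5/14)=0.3000>−1
Confirm numerically:
  x=-2.028: |R|=0.44085 <1
  x=-1.498: |R|=0.30343 <1
  x=-1.470: |R|=0.30175 <1
  x=-1.341: |R|=0.30124 <1
  x=-3.239: |R|=1.50783 >1
  x=-2.903: |R|=1.10679 >1
Interval (-2.8000, 0).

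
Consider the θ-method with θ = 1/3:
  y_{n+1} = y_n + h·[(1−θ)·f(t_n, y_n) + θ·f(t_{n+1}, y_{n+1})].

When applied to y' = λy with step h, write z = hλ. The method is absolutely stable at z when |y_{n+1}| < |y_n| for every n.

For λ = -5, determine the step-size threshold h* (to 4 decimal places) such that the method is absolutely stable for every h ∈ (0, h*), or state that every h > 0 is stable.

Set f=λy, z=hλ:
  y_{n+1} = y_n + z·[2/3·y_n + 1/3·y_{n+1}] ⇒ (1 − 1/3z)y_{n+1} = (1 + 2/3z)y_n
  Hence R(z) = (1 + 2/3z)/(1 − 1/3z).

Need |R(x)|<1, x<0.
x=-1.06: |R|=0.2167
R=−1: 1+2/3x = −1+1/3x ⇒ -1/3x=2 ⇒ x=2/(-1/3)=-6.0000
Confirm numerically:
  x=-5.934: |R|=0.99261 <1
  x=-3.812: |R|=0.67880 <1
  x=-2.490: |R|=0.36066 <1
  x=-6.544: |R|=1.05700 >1
  x=-6.100: |R|=1.01099 >1
Interval (-6.0000, 0).

(-6.0000,0); λ=-5 ⇒ h* = (6)/5 = 1.2000.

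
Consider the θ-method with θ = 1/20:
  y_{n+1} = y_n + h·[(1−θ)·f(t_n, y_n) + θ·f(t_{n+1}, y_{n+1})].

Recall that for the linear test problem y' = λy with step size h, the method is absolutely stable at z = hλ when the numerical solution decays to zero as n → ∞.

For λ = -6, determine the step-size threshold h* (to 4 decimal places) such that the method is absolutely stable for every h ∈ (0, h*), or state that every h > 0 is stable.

Test eqn y'=λy, z=hλ:
  y_{n+1} = y_n + z·[19/20·y_n + 1/20·y_{n+1}] ⇒ (1 − 1/20z)y_{n+1} = (1 + 19/20z)y_n
  so R(z) = (1 + 19/20z)/(1 − 1/20z).

Find x<0 with |R(x)|<1.
x=-1.21: |R|=0.1410
R=−1: 1+19/20x = −1+1/20x ⇒ -9/10x=2 ⇒ x=2/(-9/10)=-2.2222
Confirm numerically:
  x=-1.589: |R|=0.47205 <1
  x=-1.365: |R|=0.27779 <1
  x=-1.125: |R|=0.06509 <1
  x=-2.683: |R|=1.36565 >1
  x=-2.629: |R|=1.32357 >1
  x=-2.532: |R|=1.24747 >1
Interval (-2.2222, 0).

(-2.2222,0); λ=-6 ⇒ h* = (20/9)/6 = 0.3704.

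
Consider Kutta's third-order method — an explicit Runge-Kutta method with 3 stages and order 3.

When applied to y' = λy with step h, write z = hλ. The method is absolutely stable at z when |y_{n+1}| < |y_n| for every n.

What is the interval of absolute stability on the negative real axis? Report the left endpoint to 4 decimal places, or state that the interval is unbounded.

Set f=λy, z=hλ:
  order 3, 3-stage ⇒ R(z)=1+z+z^2/2+z^3/6
  (e.g. R(-0.81)=0.42948, |R|=0.42948)

Need |R(x)|<1, x<0.
x=-0.81: |R|=0.4295
|R(-2.91)|=1.7830 |R(-2.89)|=1.7369 |R(-1.26)|=0.2004
Bisect:
  x_lo=-3.3411 |R|=2.9757  x_hi=-0.3469 |R|=0.7063
  mid=-1.84400 |R|=0.18887 →hi
  mid=-2.59255 |R|=1.13612 →lo
  mid=-2.21828 |R|=0.57717 →hi
  mid=-2.40542 |R|=0.83204 →hi
  mid=-2.49899 |R|=0.97752 →hi
  mid=-2.54577 |R|=1.05513 →lo
  mid=-2.52238 |R|=1.01591 →lo
  mid=-2.51068 |R|=0.99661 →hi
  mid=-2.51653 |R|=1.00623 →lo
  ...
  [-2.51287,-2.51269] ⇒ x*=-2.5127
So |R|<1 on (-2.5127, 0).

z∈(-2.5127,0).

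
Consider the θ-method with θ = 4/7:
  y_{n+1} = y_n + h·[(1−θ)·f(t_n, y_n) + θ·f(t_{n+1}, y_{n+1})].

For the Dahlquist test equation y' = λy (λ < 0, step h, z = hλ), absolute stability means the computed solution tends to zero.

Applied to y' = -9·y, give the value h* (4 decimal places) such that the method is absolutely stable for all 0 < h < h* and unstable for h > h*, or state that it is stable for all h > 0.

With y'=λy (z=hλ):
  y_{n+1} = y_n + z·[3/7·y_n + 4/7·y_{n+1}] ⇒ (1 − 4/7z)y_{n+1} = (1 + 3/7z)y_n
  ⇒ R(z) = (1 + 3/7z)/(1 − 4/7z).

Boundary: |R(x)|=1, x<0.
x=-0.43: |R|=0.6548
x=-2: |R|=0.0667
x=-10: |R|=0.4894
x=-100: |R|=0.7199
θ=4/7≥1/2 ⇒ |1+3/7x|<|1−4/7x| ∀x<0 ⇒ interval (−∞,0).

unbounded; (−∞, 0). Any h>0 works for λ=-9.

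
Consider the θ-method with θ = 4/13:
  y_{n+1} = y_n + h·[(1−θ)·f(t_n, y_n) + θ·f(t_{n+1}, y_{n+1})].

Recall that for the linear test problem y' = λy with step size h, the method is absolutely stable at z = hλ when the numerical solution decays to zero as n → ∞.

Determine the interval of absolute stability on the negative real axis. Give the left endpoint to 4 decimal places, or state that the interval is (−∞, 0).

Test eqn y'=λy, z=hλ:
  y_{n+1} = y_n + z·[9/13·y_n + 4/13·y_{n+1}] ⇒ (1 − 4/13z)y_{n+1} = (1 + 9/13z)y_n
  ⇒ R(z) = (1 + 9/13z)/(1 − 4/13z).

Solve |R(x)|<1 on ℝ⁻.
x=-1.5: |R|=0.0263
R=−1: 1+9/13x = −1+4/13x ⇒ -5/13x=2 ⇒ x=2/(-5/13)=-5.2000
Confirm numerically:
  x=-3.360: |R|=0.65204 <1
  x=-2.829: |R|=0.51246 <1
  x=-2.219: |R|=0.31866 <1
  x=-5.662: |R|=1.06480 >1
  x=-5.223: |R|=1.00339 >1
Stable set (-5.2000, 0).

z∈(-5.2000,0).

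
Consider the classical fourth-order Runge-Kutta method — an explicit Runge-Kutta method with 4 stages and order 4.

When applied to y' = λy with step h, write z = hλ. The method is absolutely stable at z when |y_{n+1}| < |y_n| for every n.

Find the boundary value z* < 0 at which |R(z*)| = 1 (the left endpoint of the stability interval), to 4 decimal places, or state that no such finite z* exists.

left endpoint -2.7853.

With y'=λy (z=hλ):
  order 4, 4-stage ⇒ R(z)=1+z+z^2/2+z^3/6+z^4/24
  (e.g. R(-0.62)=0.53864, |R|=0.53864)

Need |R(x)|<1, x<0.
x=-0.62: |R|=0.5386
|R(-2.75)|=0.9481 |R(-1.44)|=0.2783 |R(-0.79)|=0.4561
Bisect:
  x_lo=-3.1285 |R|=1.6535  x_hi=-0.3419 |R|=0.7105
  mid=-1.73522 |R|=0.27724 →hi
  mid=-2.43188 |R|=0.58543 →hi
  mid=-2.78021 |R|=0.99237 →hi
  mid=-2.95438 |R|=1.28633 →lo
  mid=-2.86730 |R|=1.13084 →lo
  mid=-2.82375 |R|=1.05955 →lo
  mid=-2.80198 |R|=1.02546 →lo
  mid=-2.79110 |R|=1.00879 →lo
  mid=-2.78566 |R|=1.00055 →lo
  mid=-2.78293 |R|=0.99645 →hi
  ...
  [-2.78532,-2.78515] ⇒ x*=-2.7853
Interval (-2.7853, 0).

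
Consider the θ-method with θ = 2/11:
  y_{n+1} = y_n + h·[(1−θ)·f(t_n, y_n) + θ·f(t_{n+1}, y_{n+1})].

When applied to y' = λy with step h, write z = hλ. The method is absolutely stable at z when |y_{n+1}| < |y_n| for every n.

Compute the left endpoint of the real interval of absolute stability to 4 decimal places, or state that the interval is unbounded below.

left endpoint -3.1429.

With y'=λy (z=hλ):
  y_{n+1} = y_n + z·[9/11·y_n + 2/11·y_{n+1}] ⇒ (1 − 2/11z)y_{n+1} = (1 + 9/11z)y_n
  Hence R(z) = (1 + 9/11z)/(1 − 2/11z).

Boundary: |R(x)|=1, x<0.
x=-1.11: |R|=0.0764
R=−1: 1+9/11x = −1+2/11x ⇒ -7/11x=2 ⇒ x=2/(-7/11)=-3.1429
Confirm numerically:
  x=-3.024: |R|=0.95120 <1
  x=-2.706: |R|=0.81367 <1
  x=-1.267: |R|=0.02978 <1
  x=-3.721: |R|=1.21944 >1
  x=-3.300: |R|=1.06250 >1
Interval (-3.1429, 0).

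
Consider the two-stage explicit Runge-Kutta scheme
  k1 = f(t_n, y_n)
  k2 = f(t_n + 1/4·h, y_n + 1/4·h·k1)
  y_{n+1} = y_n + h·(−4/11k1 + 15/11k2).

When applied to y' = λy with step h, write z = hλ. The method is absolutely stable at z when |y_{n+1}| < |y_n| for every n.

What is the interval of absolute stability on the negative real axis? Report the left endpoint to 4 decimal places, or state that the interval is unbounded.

Set f=λy, z=hλ:
  k1=λy_n ⇒ h·k1=z·y_n;  k2=λ(1+1/4z)y_n ⇒ h·k2=z(1+1/4z)y_n
  y_{n+1}/y_n = 1 − 4/11z + 15/11z(1+1/4z) = 1 + z + 15/44z²
  R(z) = 1 + z + 15/44z².

Find x<0 with |R(x)|<1.
x=-1.26: |R|=0.2812
R=1: x+15/44x²=0 ⇒ x=−44/15=-2.9333; min R=1−1/(4·15/44)=0.2667>−1
Confirm numerically:
  x=-2.732: |R|=0.81249 <1
  x=-2.473: |R|=0.61191 <1
  x=-1.949: |R|=0.34598 <1
  x=-3.407: |R|=1.55015 >1
  x=-3.198: |R|=1.28855 >1
  x=-3.006: |R|=1.07447 >1
Stable set (-2.9333, 0).

(-2.9333, 0).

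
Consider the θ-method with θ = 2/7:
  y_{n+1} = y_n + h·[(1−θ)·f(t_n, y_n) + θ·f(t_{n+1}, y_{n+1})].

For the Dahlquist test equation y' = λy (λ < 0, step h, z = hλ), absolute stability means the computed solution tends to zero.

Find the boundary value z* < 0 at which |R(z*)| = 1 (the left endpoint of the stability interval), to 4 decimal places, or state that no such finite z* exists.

left endpoint -4.6667.

On y'=λy, z=hλ:
  y_{n+1} = y_n + z·[5/7·y_n + 2/7·y_{n+1}] ⇒ (1 − 2/7z)y_{n+1} = (1 + 5/7z)y_n
  so R(z) = (1 + 5/7z)/(1 − 2/7z).

Need |R(x)|<1, x<0.
x=-1.38: |R|=0.0102
R=−1: 1+5/7x = −1+2/7x ⇒ -3/7x=2 ⇒ x=2/(-3/7)=-4.6667
Confirm numerically:
  x=-3.736: |R|=0.80708 <1
  x=-2.669: |R|=0.51426 <1
  x=-2.305: |R|=0.38975 <1
  x=-5.153: |R|=1.08431 >1
  x=-4.828: |R|=1.02906 >1
So |R|<1 on (-4.6667, 0).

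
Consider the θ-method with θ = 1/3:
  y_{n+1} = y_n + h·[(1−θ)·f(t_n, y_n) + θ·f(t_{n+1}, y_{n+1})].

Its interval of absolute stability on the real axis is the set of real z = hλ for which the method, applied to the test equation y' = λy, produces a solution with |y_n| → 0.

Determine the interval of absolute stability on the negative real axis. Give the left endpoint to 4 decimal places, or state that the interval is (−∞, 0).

(-6.0000, 0).

With y'=λy (z=hλ):
  y_{n+1} = y_n + z·[2/3·y_n + 1/3·y_{n+1}] ⇒ (1 − 1/3z)y_{n+1} = (1 + 2/3z)y_n
  Hence R(z) = (1 + 2/3z)/(1 − 1/3z).

Find x<0 with |R(x)|<1.
x=-0.92: |R|=0.2959
R=−1: 1+2/3x = −1+1/3x ⇒ -1/3x=2 ⇒ x=2/(-1/3)=-6.0000
Confirm numerically:
  x=-5.121: |R|=0.89176 <1
  x=-4.950: |R|=0.86792 <1
  x=-4.716: |R|=0.83359 <1
  x=-4.162: |R|=0.74337 <1
  x=-6.476: |R|=1.05023 >1
  x=-6.439: |R|=1.04651 >1
So |R|<1 on (-6.0000, 0).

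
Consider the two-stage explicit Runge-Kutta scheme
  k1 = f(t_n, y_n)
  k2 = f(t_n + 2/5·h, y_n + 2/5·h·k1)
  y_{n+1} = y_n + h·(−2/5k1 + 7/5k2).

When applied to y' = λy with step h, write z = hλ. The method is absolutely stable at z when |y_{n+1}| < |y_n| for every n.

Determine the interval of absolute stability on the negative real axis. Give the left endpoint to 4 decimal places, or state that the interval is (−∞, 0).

(-1.7857, 0).

On y'=λy, z=hλ:
  k1=λy_n ⇒ h·k1=z·y_n;  k2=λ(1+2/5z)y_n ⇒ h·k2=z(1+2/5z)y_n
  y_{n+1}/y_n = 1 − 2/5z + 7/5z(1+2/5z) = 1 + z + 14/25z²
  so R(z) = 1 + z + 14/25z².

Find x<0 with |R(x)|<1.
x=-0.7: |R|=0.5744
R=1: x+14/25x²=0 ⇒ x=−25/14=-1.7857; min R=1−1/(4·14/25)=0.5536>−1
Confirm numerically:
  x=-1.609: |R|=0.84077 <1
  x=-1.046: |R|=0.56670 <1
  x=-0.888: |R|=0.55358 <1
  x=-2.375: |R|=1.78375 >1
  x=-2.042: |R|=1.29307 >1
So |R|<1 on (-1.7857, 0).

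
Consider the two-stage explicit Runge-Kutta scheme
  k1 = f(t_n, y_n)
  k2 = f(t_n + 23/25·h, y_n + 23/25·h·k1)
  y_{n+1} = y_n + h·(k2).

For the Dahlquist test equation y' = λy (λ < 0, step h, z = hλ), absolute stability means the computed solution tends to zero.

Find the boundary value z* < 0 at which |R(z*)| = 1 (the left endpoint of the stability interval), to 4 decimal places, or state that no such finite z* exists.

left endpoint -1.0870.

Set f=λy, z=hλ:
  k1=λy_n ⇒ h·k1=z·y_n;  k2=λ(1+23/25z)y_n ⇒ h·k2=z(1+23/25z)y_n
  y_{n+1}/y_n = 1 + z(1+23/25z) = 1 + z + 23/25z²
  ⇒ R(z) = 1 + z + 23/25z².

Solve |R(x)|<1 on ℝ⁻.
x=-1.74: |R|=2.0454
R=1: x+23/25x²=0 ⇒ x=−25/23=-1.0870; min R=1−1/(4·23/25)=0.7283>−1
Confirm numerically:
  x=-1.001: |R|=0.92084 <1
  x=-0.910: |R|=0.85185 <1
  x=-0.525: |R|=0.72857 <1
  x=-1.587: |R|=1.73008 >1
  x=-1.548: |R|=1.65660 >1
Stable set (-1.0870, 0).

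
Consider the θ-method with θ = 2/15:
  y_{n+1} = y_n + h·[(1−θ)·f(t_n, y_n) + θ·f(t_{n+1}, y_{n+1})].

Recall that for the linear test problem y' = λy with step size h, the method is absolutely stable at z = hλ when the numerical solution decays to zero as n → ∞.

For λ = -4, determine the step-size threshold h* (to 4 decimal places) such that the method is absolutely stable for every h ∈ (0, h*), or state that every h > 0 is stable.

Set f=λy, z=hλ:
  y_{n+1} = y_n + z·[13/15·y_n + 2/15·y_{n+1}] ⇒ (1 − 2/15z)y_{n+1} = (1 + 13/15z)y_n
  R(z) = (1 + 13/15z)/(1 − 2/15z).

Solve |R(x)|<1 on ℝ⁻.
x=-0.77: |R|=0.3017
R=−1: 1+13/15x = −1+2/15x ⇒ -11/15x=2 ⇒ x=2/(-11/15)=-2.7273
Confirm numerically:
  x=-1.521: |R|=0.26455 <1
  x=-1.501: |R|=0.25069 <1
  x=-1.436: |R|=0.20524 <1
  x=-3.048: |R|=1.16724 >1
  x=-3.011: |R|=1.14846 >1
  x=-2.817: |R|=1.04783 >1
Interval (-2.7273, 0).

(-2.7273,0); λ=-4 ⇒ h* = (30/11)/4 = 0.6818.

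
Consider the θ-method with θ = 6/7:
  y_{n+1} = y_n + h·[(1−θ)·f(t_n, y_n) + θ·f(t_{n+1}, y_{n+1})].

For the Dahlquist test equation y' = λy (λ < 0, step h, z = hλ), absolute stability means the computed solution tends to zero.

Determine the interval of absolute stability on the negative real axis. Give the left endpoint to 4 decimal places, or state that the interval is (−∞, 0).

With y'=λy (z=hλ):
  y_{n+1} = y_n + z·[1/7·y_n + 6/7·y_{n+1}] ⇒ (1 − 6/7z)y_{n+1} = (1 + 1/7z)y_n
  Hence R(z) = (1 + 1/7z)/(1 − 6/7z).

Solve |R(x)|<1 on ℝ⁻.
x=-0.55: |R|=0.6262
x=-2: |R|=0.2632
x=-10: |R|=0.0448
x=-100: |R|=0.1532
θ=6/7≥1/2 ⇒ |1+1/7x|<|1−6/7x| ∀x<0 ⇒ stable on all of ℝ⁻.

(−∞, 0) — no finite endpoint.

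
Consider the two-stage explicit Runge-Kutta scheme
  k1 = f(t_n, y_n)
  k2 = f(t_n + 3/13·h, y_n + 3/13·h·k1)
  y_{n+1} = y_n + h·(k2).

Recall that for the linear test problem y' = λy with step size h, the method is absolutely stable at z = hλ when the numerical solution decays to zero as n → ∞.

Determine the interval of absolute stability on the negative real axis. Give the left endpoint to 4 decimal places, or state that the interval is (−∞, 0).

z∈(-4.3333,0).

With y'=λy (z=hλ):
  k1=λy_n ⇒ h·k1=z·y_n;  k2=λ(1+3/13z)y_n ⇒ h·k2=z(1+3/13z)y_n
  y_{n+1}/y_n = 1 + z(1+3/13z) = 1 + z + 3/13z²
  so R(z) = 1 + z + 3/13z².

Need |R(x)|<1, x<0.
x=-0.52: |R|=0.5424
R=1: x+3/13x²=0 ⇒ x=−13/3=-4.3333; min R=1−1/(4·3/13)=-0.0833>−1
Confirm numerically:
  x=-3.860: |R|=0.57837 <1
  x=-3.616: |R|=0.40141 <1
  x=-2.551: |R|=0.04925 <1
  x=-2.402: |R|=0.07055 <1
  x=-4.898: |R|=1.63825 >1
  x=-4.382: |R|=1.04921 >1
Interval (-4.3333, 0).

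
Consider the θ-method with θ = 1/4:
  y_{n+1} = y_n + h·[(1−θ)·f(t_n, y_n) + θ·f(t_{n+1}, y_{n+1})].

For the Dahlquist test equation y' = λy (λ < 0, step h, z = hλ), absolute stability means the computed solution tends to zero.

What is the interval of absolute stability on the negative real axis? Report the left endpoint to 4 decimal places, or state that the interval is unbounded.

z∈(-4.0000,0).

Test eqn y'=λy, z=hλ:
  y_{n+1} = y_n + z·[3/4·y_n + 1/4·y_{n+1}] ⇒ (1 − 1/4z)y_{n+1} = (1 + 3/4z)y_n
  Hence R(z) = (1 + 3/4z)/(1 − 1/4z).

Solve |R(x)|<1 on ℝ⁻.
x=-1.28: |R|=0.0303
R=−1: 1+3/4x = −1+1/4x ⇒ -1/2x=2 ⇒ x=2/(-1/2)=-4.0000
Confirm numerically:
  x=-3.573: |R|=0.88723 <1
  x=-3.006: |R|=0.71624 <1
  x=-2.859: |R|=0.66730 <1
  x=-1.874: |R|=0.27613 <1
  x=-4.578: |R|=1.13476 >1
  x=-4.284: |R|=1.06857 >1
Interval (-4.0000, 0).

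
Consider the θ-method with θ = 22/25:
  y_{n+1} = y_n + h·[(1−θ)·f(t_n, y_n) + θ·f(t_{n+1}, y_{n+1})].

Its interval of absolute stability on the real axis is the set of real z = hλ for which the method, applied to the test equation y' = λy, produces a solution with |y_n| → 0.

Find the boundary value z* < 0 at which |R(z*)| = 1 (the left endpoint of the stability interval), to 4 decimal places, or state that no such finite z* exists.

On y'=λy, z=hλ:
  y_{n+1} = y_n + z·[3/25·y_n + 22/25·y_{n+1}] ⇒ (1 − 22/25z)y_{n+1} = (1 + 3/25z)y_n
  Hence R(z) = (1 + 3/25z)/(1 − 22/25z).

Boundary: |R(x)|=1, x<0.
x=-1.57: |R|=0.3408
x=-2: |R|=0.2754
x=-10: |R|=0.0204
x=-100: |R|=0.1236
θ=22/25≥1/2 ⇒ |1+3/25x|<|1−22/25x| ∀x<0 ⇒ interval (−∞,0).

unbounded; (−∞, 0).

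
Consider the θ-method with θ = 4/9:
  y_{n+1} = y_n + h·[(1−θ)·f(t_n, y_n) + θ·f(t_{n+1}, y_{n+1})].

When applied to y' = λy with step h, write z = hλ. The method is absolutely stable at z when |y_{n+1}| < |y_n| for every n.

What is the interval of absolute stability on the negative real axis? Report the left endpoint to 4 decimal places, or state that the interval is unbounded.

With y'=λy (z=hλ):
  y_{n+1} = y_n + z·[5/9·y_n + 4/9·y_{n+1}] ⇒ (1 − 4/9z)y_{n+1} = (1 + 5/9z)y_n
  so R(z) = (1 + 5/9z)/(1 − 4/9z).

Need |R(x)|<1, x<0.
x=-1.32: |R|=0.1681
R=−1: 1+5/9x = −1+4/9x ⇒ -1/9x=2 ⇒ x=2/(-1/9)=-18.0000
Confirm numerically:
  x=-15.032: |R|=0.95707 <1
  x=-10.191: |R|=0.84308 <1
  x=-7.420: |R|=0.72647 <1
  x=-18.436: |R|=1.00527 >1
  x=-18.354: |R|=1.00430 >1
Interval (-18.0000, 0).

z∈(-18.0000,0).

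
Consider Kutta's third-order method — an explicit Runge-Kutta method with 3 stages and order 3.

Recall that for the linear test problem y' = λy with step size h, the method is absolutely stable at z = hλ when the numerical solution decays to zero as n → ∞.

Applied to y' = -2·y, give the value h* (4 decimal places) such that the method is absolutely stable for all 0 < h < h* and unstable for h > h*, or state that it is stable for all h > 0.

(-2.5127,0); λ=-2 ⇒ h* = 1.2564.

Set f=λy, z=hλ:
  order 3, 3-stage ⇒ R(z)=1+z+z^2/2+z^3/6
  (e.g. R(-1.47)=0.08103, |R|=0.08103)

Find x<0 with |R(x)|<1.
x=-1.47: |R|=0.0810
|R(-2.88)|=1.7141 |R(-1.84)|=0.1855 |R(-1.2)|=0.2320
Bisect:
  x_lo=-3.1249 |R|=2.3283  x_hi=-0.1895 |R|=0.8273
  mid=-1.65722 |R|=0.04259 →hi
  mid=-2.39108 |R|=0.81085 →hi
  mid=-2.75801 |R|=1.45122 →lo
  mid=-2.57454 |R|=1.10454 →lo
  mid=-2.48281 |R|=0.95146 →hi
  mid=-2.52868 |R|=1.02639 →lo
  mid=-2.50575 |R|=0.98853 →hi
  mid=-2.51721 |R|=1.00736 →lo
  mid=-2.51148 |R|=0.99792 →hi
  mid=-2.51435 |R|=1.00263 →lo
  ...
  [-2.51291,-2.51273] ⇒ x*=-2.5127
Stable set (-2.5127, 0).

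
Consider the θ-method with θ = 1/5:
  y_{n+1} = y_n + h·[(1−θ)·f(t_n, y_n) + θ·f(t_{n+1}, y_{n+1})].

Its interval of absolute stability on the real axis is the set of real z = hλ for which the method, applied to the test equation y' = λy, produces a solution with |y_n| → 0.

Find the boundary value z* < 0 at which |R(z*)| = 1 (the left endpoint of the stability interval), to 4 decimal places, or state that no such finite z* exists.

z* = -3.3333.

Test eqn y'=λy, z=hλ:
  y_{n+1} = y_n + z·[4/5·y_n + 1/5·y_{n+1}] ⇒ (1 − 1/5z)y_{n+1} = (1 + 4/5z)y_n
  ⇒ R(z) = (1 + 4/5z)/(1 − 1/5z).

Need |R(x)|<1, x<0.
x=-0.82: |R|=0.2955
R=−1: 1+4/5x = −1+1/5x ⇒ -3/5x=2 ⇒ x=2/(-3/5)=-3.3333
Confirm numerically:
  x=-3.219: |R|=0.95827 <1
  x=-2.229: |R|=0.54171 <1
  x=-1.622: |R|=0.22471 <1
  x=-1.546: |R|=0.18087 <1
  x=-3.905: |R|=1.19259 >1
  x=-3.623: |R|=1.10078 >1
Interval (-3.3333, 0).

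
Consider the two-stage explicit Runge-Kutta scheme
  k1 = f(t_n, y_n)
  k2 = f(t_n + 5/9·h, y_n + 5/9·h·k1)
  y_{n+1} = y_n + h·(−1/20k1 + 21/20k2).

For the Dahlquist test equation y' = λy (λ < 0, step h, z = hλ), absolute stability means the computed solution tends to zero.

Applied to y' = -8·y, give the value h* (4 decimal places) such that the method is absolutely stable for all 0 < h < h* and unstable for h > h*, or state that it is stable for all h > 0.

Set f=λy, z=hλ:
  k1=λy_n ⇒ h·k1=z·y_n;  k2=λ(1+5/9z)y_n ⇒ h·k2=z(1+5/9z)y_n
  y_{n+1}/y_n = 1 − 1/20z + 21/20z(1+5/9z) = 1 + z + 7/12z²
  R(z) = 1 + z + 7/12z².

Find x<0 with |R(x)|<1.
x=-0.88: |R|=0.5717
R=1: x+7/12x²=0 ⇒ x=−12/7=-1.7143; min R=1−1/(4·7/12)=0.5714>−1
Confirm numerically:
  x=-1.493: |R|=0.80728 <1
  x=-1.481: |R|=0.79846 <1
  x=-0.778: |R|=0.57508 <1
  x=-0.696: |R|=0.58658 <1
  x=-2.094: |R|=1.46382 >1
  x=-1.786: |R|=1.07471 >1
Interval (-1.7143, 0).

(-1.7143,0); λ=-8 ⇒ h* = (12/7)/8 = 0.2143.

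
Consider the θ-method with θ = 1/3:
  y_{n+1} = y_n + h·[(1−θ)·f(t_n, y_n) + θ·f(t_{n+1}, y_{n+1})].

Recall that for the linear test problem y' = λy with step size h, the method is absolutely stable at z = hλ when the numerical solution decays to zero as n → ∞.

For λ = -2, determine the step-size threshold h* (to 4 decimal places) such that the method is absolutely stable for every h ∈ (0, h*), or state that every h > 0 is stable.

(-6.0000,0); λ=-2 ⇒ h* = (6)/2 = 3.0000.

On y'=λy, z=hλ:
  y_{n+1} = y_n + z·[2/3·y_n + 1/3·y_{n+1}] ⇒ (1 − 1/3z)y_{n+1} = (1 + 2/3z)y_n
  Hence R(z) = (1 + 2/3z)/(1 − 1/3z).

Need |R(x)|<1, x<0.
x=-1.61: |R|=0.0477
R=−1: 1+2/3x = −1+1/3x ⇒ -1/3x=2 ⇒ x=2/(-1/3)=-6.0000
Confirm numerically:
  x=-5.864: |R|=0.98466 <1
  x=-3.224: |R|=0.55398 <1
  x=-2.906: |R|=0.47613 <1
  x=-2.616: |R|=0.39744 <1
  x=-6.563: |R|=1.05887 >1
  x=-6.368: |R|=1.03928 >1
Interval (-6.0000, 0).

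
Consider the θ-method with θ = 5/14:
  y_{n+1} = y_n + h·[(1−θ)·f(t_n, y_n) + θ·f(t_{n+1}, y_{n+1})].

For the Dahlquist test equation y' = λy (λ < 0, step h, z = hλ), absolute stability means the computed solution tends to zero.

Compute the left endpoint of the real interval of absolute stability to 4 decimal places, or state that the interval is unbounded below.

Set f=λy, z=hλ:
  y_{n+1} = y_n + z·[9/14·y_n + 5/14·y_{n+1}] ⇒ (1 − 5/14z)y_{n+1} = (1 + 9/14z)y_n
  R(z) = (1 + 9/14z)/(1 − 5/14z).

Solve |R(x)|<1 on ℝ⁻.
x=-1.25: |R|=0.1358
R=−1: 1+9/14x = −1+5/14x ⇒ -2/7x=2 ⇒ x=2/(-2/7)=-7.0000
Confirm numerically:
  x=-6.504: |R|=0.95735 <1
  x=-5.708: |R|=0.87851 <1
  x=-3.839: |R|=0.61910 <1
  x=-3.202: |R|=0.49377 <1
  x=-7.359: |R|=1.02827 >1
  x=-7.219: |R|=1.01749 >1
  x=-7.084: |R|=1.00680 >1
Interval (-7.0000, 0).

z* = -7.0000.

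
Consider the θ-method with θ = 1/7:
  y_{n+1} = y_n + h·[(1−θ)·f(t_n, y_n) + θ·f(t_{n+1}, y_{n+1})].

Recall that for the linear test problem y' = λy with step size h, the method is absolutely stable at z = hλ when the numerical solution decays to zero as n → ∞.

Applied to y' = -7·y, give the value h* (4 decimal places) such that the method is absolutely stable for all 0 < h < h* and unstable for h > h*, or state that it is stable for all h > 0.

(-2.8000,0); λ=-7 ⇒ h* = (14/5)/7 = 0.4000.

Test eqn y'=λy, z=hλ:
  y_{n+1} = y_n + z·[6/7·y_n + 1/7·y_{n+1}] ⇒ (1 − 1/7z)y_{n+1} = (1 + 6/7z)y_n
  ⇒ R(z) = (1 + 6/7z)/(1 − 1/7z).

Find x<0 with |R(x)|<1.
x=-0.48: |R|=0.5508
R=−1: 1+6/7x = −1+1/7x ⇒ -5/7x=2 ⇒ x=2/(-5/7)=-2.8000
Confirm numerically:
  x=-2.567: |R|=0.87823 <1
  x=-2.274: |R|=0.71641 <1
  x=-1.827: |R|=0.44885 <1
  x=-3.353: |R|=1.26707 >1
  x=-2.908: |R|=1.05450 >1
Interval (-2.8000, 0).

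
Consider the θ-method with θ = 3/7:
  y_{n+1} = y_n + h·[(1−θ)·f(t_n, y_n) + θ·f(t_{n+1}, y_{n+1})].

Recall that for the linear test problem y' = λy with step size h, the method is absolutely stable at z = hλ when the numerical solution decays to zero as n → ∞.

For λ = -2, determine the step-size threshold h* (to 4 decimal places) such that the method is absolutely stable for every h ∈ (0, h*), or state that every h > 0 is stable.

Test eqn y'=λy, z=hλ:
  y_{n+1} = y_n + z·[4/7·y_n + 3/7·y_{n+1}] ⇒ (1 − 3/7z)y_{n+1} = (1 + 4/7z)y_n
  R(z) = (1 + 4/7z)/(1 − 3/7z).

Boundary: |R(x)|=1, x<0.
x=-0.59: |R|=0.5291
R=−1: 1+4/7x = −1+3/7x ⇒ -1/7x=2 ⇒ x=2/(-1/7)=-14.0000
Confirm numerically:
  x=-9.209: |R|=0.86164 <1
  x=-8.825: |R|=0.84541 <1
  x=-6.023: |R|=0.68180 <1
  x=-14.366: |R|=1.00731 >1
  x=-14.173: |R|=1.00349 >1
Interval (-14.0000, 0).

(-14.0000,0); λ=-2 ⇒ h* = (14)/2 = 7.0000.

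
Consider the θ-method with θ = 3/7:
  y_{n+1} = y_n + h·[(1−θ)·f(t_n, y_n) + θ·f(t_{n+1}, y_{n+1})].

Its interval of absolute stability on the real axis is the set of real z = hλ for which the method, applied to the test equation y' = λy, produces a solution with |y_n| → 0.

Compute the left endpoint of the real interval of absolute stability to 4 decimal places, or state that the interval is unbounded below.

Test eqn y'=λy, z=hλ:
  y_{n+1} = y_n + z·[4/7·y_n + 3/7·y_{n+1}] ⇒ (1 − 3/7z)y_{n+1} = (1 + 4/7z)y_n
  Hence R(z) = (1 + 4/7z)/(1 − 3/7z).

Solve |R(x)|<1 on ℝ⁻.
x=-0.86: |R|=0.3716
R=−1: 1+4/7x = −1+3/7x ⇒ -1/7x=2 ⇒ x=2/(-1/7)=-14.0000
Confirm numerically:
  x=-13.873: |R|=0.99739 <1
  x=-12.342: |R|=0.96234 <1
  x=-10.863: |R|=0.92076 <1
  x=-8.221: |R|=0.81748 <1
  x=-14.537: |R|=1.01061 >1
  x=-14.248: |R|=1.00499 >1
  x=-14.196: |R|=1.00395 >1
Interval (-14.0000, 0).

left endpoint -14.0000.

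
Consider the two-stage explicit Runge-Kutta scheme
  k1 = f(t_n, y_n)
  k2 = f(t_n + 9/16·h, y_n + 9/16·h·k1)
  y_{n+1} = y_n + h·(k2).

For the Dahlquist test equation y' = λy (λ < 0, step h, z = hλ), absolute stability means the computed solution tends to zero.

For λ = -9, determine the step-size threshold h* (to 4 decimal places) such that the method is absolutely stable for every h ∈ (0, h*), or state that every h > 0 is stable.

(-1.7778,0); λ=-9 ⇒ h* = (16/9)/9 = 0.1975.

On y'=λy, z=hλ:
  k1=λy_n ⇒ h·k1=z·y_n;  k2=λ(1+9/16z)y_n ⇒ h·k2=z(1+9/16z)y_n
  y_{n+1}/y_n = 1 + z(1+9/16z) = 1 + z + 9/16z²
  so R(z) = 1 + z + 9/16z².

Solve |R(x)|<1 on ℝ⁻.
x=-0.43: |R|=0.6740
R=1: x+9/16x²=0 ⇒ x=−16/9=-1.7778; min R=1−1/(4·9/16)=0.5556>−1
Confirm numerically:
  x=-1.616: |R|=0.85294 <1
  x=-1.475: |R|=0.74879 <1
  x=-1.164: |R|=0.59813 <1
  x=-2.230: |R|=1.56726 >1
  x=-2.020: |R|=1.27522 >1
  x=-1.832: |R|=1.05588 >1
Interval (-1.7778, 0).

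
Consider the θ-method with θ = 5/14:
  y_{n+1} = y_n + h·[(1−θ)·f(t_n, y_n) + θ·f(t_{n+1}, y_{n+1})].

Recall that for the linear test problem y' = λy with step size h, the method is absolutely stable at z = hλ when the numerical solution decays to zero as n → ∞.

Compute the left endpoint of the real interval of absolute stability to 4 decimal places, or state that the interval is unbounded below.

With y'=λy (z=hλ):
  y_{n+1} = y_n + z·[9/14·y_n + 5/14·y_{n+1}] ⇒ (1 − 5/14z)y_{n+1} = (1 + 9/14z)y_n
  ⇒ R(z) = (1 + 9/14z)/(1 − 5/14z).

Boundary: |R(x)|=1, x<0.
x=-0.61: |R|=0.4991
R=−1: 1+9/14x = −1+5/14x ⇒ -2/7x=2 ⇒ x=2/(-2/7)=-7.0000
Confirm numerically:
  x=-6.067: |R|=0.91582 <1
  x=-6.045: |R|=0.91362 <1
  x=-4.586: |R|=0.73853 <1
  x=-4.362: |R|=0.70533 <1
  x=-7.515: |R|=1.03994 >1
  x=-7.420: |R|=1.03288 >1
Stable set (-7.0000, 0).

z* = -7.0000.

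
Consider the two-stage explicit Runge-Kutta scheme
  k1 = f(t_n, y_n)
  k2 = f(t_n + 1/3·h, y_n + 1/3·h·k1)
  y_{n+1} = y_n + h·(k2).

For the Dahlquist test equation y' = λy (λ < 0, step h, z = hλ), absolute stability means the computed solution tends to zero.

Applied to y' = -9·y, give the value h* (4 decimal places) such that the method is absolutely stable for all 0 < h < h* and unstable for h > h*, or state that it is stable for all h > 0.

With y'=λy (z=hλ):
  k1=λy_n ⇒ h·k1=z·y_n;  k2=λ(1+1/3z)y_n ⇒ h·k2=z(1+1/3z)y_n
  y_{n+1}/y_n = 1 + z(1+1/3z) = 1 + z + 1/3z²
  ⇒ R(z) = 1 + z + 1/3z².

Need |R(x)|<1, x<0.
x=-0.96: |R|=0.3472
R=1: x+1/3x²=0 ⇒ x=−3=-3.0000; min R=1−1/(4·1/3)=0.2500>−1
Confirm numerically:
  x=-2.887: |R|=0.89126 <1
  x=-2.472: |R|=0.56493 <1
  x=-2.409: |R|=0.52543 <1
  x=-2.284: |R|=0.45489 <1
  x=-3.266: |R|=1.28959 >1
  x=-3.112: |R|=1.11618 >1
Stable set (-3.0000, 0).

(-3.0000,0); λ=-9 ⇒ h* = (3)/9 = 0.3333.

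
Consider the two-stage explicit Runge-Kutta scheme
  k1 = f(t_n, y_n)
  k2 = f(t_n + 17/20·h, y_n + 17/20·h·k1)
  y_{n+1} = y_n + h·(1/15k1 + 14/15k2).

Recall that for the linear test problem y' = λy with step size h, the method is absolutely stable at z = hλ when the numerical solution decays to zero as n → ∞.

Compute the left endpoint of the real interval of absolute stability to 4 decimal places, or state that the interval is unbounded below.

z* = -1.2605.

With y'=λy (z=hλ):
  k1=λy_n ⇒ h·k1=z·y_n;  k2=λ(1+17/20z)y_n ⇒ h·k2=z(1+17/20z)y_n
  y_{n+1}/y_n = 1 + 1/15z + 14/15z(1+17/20z) = 1 + z + 119/150z²
  ⇒ R(z) = 1 + z + 119/150z².

Boundary: |R(x)|=1, x<0.
x=-0.62: |R|=0.6850
R=1: x+119/150x²=0 ⇒ x=−150/119=-1.2605; min R=1−1/(4·119/150)=0.6849>−1
Confirm numerically:
  x=-0.892: |R|=0.73923 <1
  x=-0.581: |R|=0.68680 <1
  x=-0.568: |R|=0.68795 <1
  x=-1.704: |R|=1.59954 >1
  x=-1.627: |R|=1.47306 >1
Interval (-1.2605, 0).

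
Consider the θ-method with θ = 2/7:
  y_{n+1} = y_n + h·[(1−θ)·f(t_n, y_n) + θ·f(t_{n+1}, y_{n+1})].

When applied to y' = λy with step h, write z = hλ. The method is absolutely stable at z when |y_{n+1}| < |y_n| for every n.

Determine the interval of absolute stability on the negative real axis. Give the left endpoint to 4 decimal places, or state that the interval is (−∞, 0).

z∈(-4.6667,0).

Test eqn y'=λy, z=hλ:
  y_{n+1} = y_n + z·[5/7·y_n + 2/7·y_{n+1}] ⇒ (1 − 2/7z)y_{n+1} = (1 + 5/7z)y_n
  ⇒ R(z) = (1 + 5/7z)/(1 − 2/7z).

Boundary: |R(x)|=1, x<0.
x=-0.93: |R|=0.2652
R=−1: 1+5/7x = −1+2/7x ⇒ -3/7x=2 ⇒ x=2/(-3/7)=-4.6667
Confirm numerically:
  x=-4.452: |R|=0.95951 <1
  x=-3.586: |R|=0.77124 <1
  x=-3.285: |R|=0.69455 <1
  x=-2.399: |R|=0.42338 <1
  x=-5.099: |R|=1.07542 >1
  x=-4.783: |R|=1.02107 >1
Stable set (-4.6667, 0).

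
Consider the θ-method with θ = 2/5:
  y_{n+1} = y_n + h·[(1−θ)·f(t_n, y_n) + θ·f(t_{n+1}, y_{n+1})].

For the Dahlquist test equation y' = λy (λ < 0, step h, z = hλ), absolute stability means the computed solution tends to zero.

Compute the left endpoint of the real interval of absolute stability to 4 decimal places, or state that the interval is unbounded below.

Test eqn y'=λy, z=hλ:
  y_{n+1} = y_n + z·[3/5·y_n + 2/5·y_{n+1}] ⇒ (1 − 2/5z)y_{n+1} = (1 + 3/5z)y_n
  Hence R(z) = (1 + 3/5z)/(1 − 2/5z).

Find x<0 with |R(x)|<1.
x=-0.82: |R|=0.3825
R=−1: 1+3/5x = −1+2/5x ⇒ -1/5x=2 ⇒ x=2/(-1/5)=-10.0000
Confirm numerically:
  x=-9.344: |R|=0.97231 <1
  x=-7.944: |R|=0.90157 <1
  x=-6.474: |R|=0.80354 <1
  x=-5.368: |R|=0.70564 <1
  x=-10.392: |R|=1.01520 >1
  x=-10.115: |R|=1.00456 >1
So |R|<1 on (-10.0000, 0).

z* = -10.0000.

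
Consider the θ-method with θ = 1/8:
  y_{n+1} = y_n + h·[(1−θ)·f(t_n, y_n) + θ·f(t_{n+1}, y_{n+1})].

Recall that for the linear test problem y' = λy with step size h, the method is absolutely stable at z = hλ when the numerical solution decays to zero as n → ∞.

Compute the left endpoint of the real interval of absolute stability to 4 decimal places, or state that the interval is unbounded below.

left endpoint -2.6667.

On y'=λy, z=hλ:
  y_{n+1} = y_n + z·[7/8·y_n + 1/8·y_{n+1}] ⇒ (1 − 1/8z)y_{n+1} = (1 + 7/8z)y_n
  ⇒ R(z) = (1 + 7/8z)/(1 − 1/8z).

Solve |R(x)|<1 on ℝ⁻.
x=-0.93: |R|=0.1669
R=−1: 1+7/8x = −1+1/8x ⇒ -3/4x=2 ⇒ x=2/(-3/4)=-2.6667
Confirm numerically:
  x=-1.958: |R|=0.57301 <1
  x=-1.167: |R|=0.01844 <1
  x=-1.133: |R|=0.00756 <1
  x=-1.090: |R|=0.04070 <1
  x=-3.196: |R|=1.28367 >1
  x=-2.949: |R|=1.15472 >1
Stable set (-2.6667, 0).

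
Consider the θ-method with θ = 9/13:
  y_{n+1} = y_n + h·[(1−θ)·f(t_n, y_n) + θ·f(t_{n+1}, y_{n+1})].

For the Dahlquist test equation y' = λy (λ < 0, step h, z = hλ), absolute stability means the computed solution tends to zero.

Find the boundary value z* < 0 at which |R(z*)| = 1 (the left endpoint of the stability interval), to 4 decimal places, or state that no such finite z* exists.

Test eqn y'=λy, z=hλ:
  y_{n+1} = y_n + z·[4/13·y_n + 9/13·y_{n+1}] ⇒ (1 − 9/13z)y_{n+1} = (1 + 4/13z)y_n
  Hence R(z) = (1 + 4/13z)/(1 − 9/13z).

Need |R(x)|<1, x<0.
x=-0.3: |R|=0.7516
x=-2: |R|=0.1613
x=-10: |R|=0.2621
x=-100: |R|=0.4239
θ=9/13≥1/2 ⇒ |1+4/13x|<|1−9/13x| ∀x<0 ⇒ stable on all of ℝ⁻.

(−∞, 0) — no finite endpoint.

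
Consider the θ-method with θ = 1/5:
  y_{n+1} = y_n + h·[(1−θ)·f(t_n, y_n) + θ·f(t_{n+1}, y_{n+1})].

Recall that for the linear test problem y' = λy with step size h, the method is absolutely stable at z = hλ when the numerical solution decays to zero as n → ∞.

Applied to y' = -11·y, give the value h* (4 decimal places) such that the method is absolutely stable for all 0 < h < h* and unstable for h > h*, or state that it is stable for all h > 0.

(-3.3333,0); λ=-11 ⇒ h* = (10/3)/11 = 0.3030.

On y'=λy, z=hλ:
  y_{n+1} = y_n + z·[4/5·y_n + 1/5·y_{n+1}] ⇒ (1 − 1/5z)y_{n+1} = (1 + 4/5z)y_n
  so R(z) = (1 + 4/5z)/(1 − 1/5z).

Solve |R(x)|<1 on ℝ⁻.
x=-1.5: |R|=0.1538
R=−1: 1+4/5x = −1+1/5x ⇒ -3/5x=2 ⇒ x=2/(-3/5)=-3.3333
Confirm numerically:
  x=-3.093: |R|=0.91091 <1
  x=-2.903: |R|=0.83664 <1
  x=-2.782: |R|=0.78746 <1
  x=-1.602: |R|=0.21327 <1
  x=-3.621: |R|=1.10010 >1
  x=-3.456: |R|=1.04352 >1
Interval (-3.3333, 0).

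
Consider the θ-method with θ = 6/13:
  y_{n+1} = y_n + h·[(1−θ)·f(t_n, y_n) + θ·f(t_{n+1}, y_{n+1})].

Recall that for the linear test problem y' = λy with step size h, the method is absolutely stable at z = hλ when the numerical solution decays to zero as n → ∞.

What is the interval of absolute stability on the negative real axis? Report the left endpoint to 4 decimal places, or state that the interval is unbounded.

On y'=λy, z=hλ:
  y_{n+1} = y_n + z·[7/13·y_n + 6/13·y_{n+1}] ⇒ (1 − 6/13z)y_{n+1} = (1 + 7/13z)y_n
  so R(z) = (1 + 7/13z)/(1 − 6/13z).

Need |R(x)|<1, x<0.
x=-0.79: |R|=0.4211
R=−1: 1+7/13x = −1+6/13x ⇒ -1/13x=2 ⇒ x=2/(-1/13)=-26.0000
Confirm numerically:
  x=-22.195: |R|=0.97397 <1
  x=-22.083: |R|=0.97308 <1
  x=-10.930: |R|=0.80822 <1
  x=-26.543: |R|=1.00315 >1
  x=-26.456: |R|=1.00266 >1
Interval (-26.0000, 0).

(-26.0000, 0).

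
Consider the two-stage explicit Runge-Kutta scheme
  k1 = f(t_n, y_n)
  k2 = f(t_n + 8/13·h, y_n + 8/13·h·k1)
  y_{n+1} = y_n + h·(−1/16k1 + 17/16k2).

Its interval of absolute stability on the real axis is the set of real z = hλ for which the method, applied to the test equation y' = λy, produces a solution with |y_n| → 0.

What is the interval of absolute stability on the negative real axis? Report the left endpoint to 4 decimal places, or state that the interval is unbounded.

Set f=λy, z=hλ:
  k1=λy_n ⇒ h·k1=z·y_n;  k2=λ(1+8/13z)y_n ⇒ h·k2=z(1+8/13z)y_n
  y_{n+1}/y_n = 1 − 1/16z + 17/16z(1+8/13z) = 1 + z + 17/26z²
  Hence R(z) = 1 + z + 17/26z².

Boundary: |R(x)|=1, x<0.
x=-0.99: |R|=0.6508
R=1: x+17/26x²=0 ⇒ x=−26/17=-1.5294; min R=1−1/(4·17/26)=0.6176>−1
Confirm numerically:
  x=-1.328: |R|=0.82511 <1
  x=-1.320: |R|=0.81926 <1
  x=-1.175: |R|=0.72772 <1
  x=-1.137: |R|=0.70827 <1
  x=-2.065: |R|=1.72315 >1
  x=-1.991: |R|=1.60090 >1
  x=-1.594: |R|=1.06732 >1
Interval (-1.5294, 0).

(-1.5294, 0).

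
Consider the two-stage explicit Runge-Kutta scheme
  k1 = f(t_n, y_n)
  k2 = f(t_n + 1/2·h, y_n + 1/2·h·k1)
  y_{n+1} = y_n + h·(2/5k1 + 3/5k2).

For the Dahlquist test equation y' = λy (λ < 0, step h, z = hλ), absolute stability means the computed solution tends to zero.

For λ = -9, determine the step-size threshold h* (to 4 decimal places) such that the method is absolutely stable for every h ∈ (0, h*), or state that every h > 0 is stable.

(-3.3333,0); λ=-9 ⇒ h* = (10/3)/9 = 0.3704.

Test eqn y'=λy, z=hλ:
  k1=λy_n ⇒ h·k1=z·y_n;  k2=λ(1+1/2z)y_n ⇒ h·k2=z(1+1/2z)y_n
  y_{n+1}/y_n = 1 + 2/5z + 3/5z(1+1/2z) = 1 + z + 3/10z²
  ⇒ R(z) = 1 + z + 3/10z².

Find x<0 with |R(x)|<1.
x=-0.62: |R|=0.4953
R=1: x+3/10x²=0 ⇒ x=−10/3=-3.3333; min R=1−1/(4·3/10)=0.1667>−1
Confirm numerically:
  x=-3.298: |R|=0.96504 <1
  x=-3.288: |R|=0.95528 <1
  x=-2.811: |R|=0.55952 <1
  x=-3.714: |R|=1.42414 >1
  x=-3.467: |R|=1.13903 >1
  x=-3.360: |R|=1.02688 >1
So |R|<1 on (-3.3333, 0).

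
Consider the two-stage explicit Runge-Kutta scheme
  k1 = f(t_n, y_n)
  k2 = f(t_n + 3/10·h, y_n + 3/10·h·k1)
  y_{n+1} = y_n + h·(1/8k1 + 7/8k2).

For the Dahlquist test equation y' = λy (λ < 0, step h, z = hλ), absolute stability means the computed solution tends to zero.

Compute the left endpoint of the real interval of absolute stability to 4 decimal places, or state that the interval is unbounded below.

Test eqn y'=λy, z=hλ:
  k1=λy_n ⇒ h·k1=z·y_n;  k2=λ(1+3/10z)y_n ⇒ h·k2=z(1+3/10z)y_n
  y_{n+1}/y_n = 1 + 1/8z + 7/8z(1+3/10z) = 1 + z + 21/80z²
  ⇒ R(z) = 1 + z + 21/80z².

Solve |R(x)|<1 on ℝ⁻.
x=-1.76: |R|=0.0531
R=1: x+21/80x²=0 ⇒ x=−80/21=-3.8095; min R=1−1/(4·21/80)=0.0476>−1
Confirm numerically:
  x=-3.773: |R|=0.96383 <1
  x=-3.712: |R|=0.90497 <1
  x=-2.680: |R|=0.20538 <1
  x=-1.529: |R|=0.08468 <1
  x=-4.175: |R|=1.40054 >1
  x=-4.061: |R|=1.26808 >1
Interval (-3.8095, 0).

z* = -3.8095.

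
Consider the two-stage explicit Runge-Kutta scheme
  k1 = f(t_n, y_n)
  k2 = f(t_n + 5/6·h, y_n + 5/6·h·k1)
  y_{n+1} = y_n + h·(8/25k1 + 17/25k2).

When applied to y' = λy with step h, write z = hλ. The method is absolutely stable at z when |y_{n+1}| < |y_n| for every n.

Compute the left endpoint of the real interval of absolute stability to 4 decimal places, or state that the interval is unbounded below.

Test eqn y'=λy, z=hλ:
  k1=λy_n ⇒ h·k1=z·y_n;  k2=λ(1+5/6z)y_n ⇒ h·k2=z(1+5/6z)y_n
  y_{n+1}/y_n = 1 + 8/25z + 17/25z(1+5/6z) = 1 + z + 17/30z²
  ⇒ R(z) = 1 + z + 17/30z².

Need |R(x)|<1, x<0.
x=-1.56: |R|=0.8190
R=1: x+17/30x²=0 ⇒ x=−30/17=-1.7647; min R=1−1/(4·17/30)=0.5588>−1
Confirm numerically:
  x=-1.275: |R|=0.64619 <1
  x=-1.008: |R|=0.56777 <1
  x=-0.882: |R|=0.55882 <1
  x=-0.807: |R|=0.56204 <1
  x=-2.303: |R|=1.70249 >1
  x=-2.141: |R|=1.45653 >1
Interval (-1.7647, 0).

z* = -1.7647.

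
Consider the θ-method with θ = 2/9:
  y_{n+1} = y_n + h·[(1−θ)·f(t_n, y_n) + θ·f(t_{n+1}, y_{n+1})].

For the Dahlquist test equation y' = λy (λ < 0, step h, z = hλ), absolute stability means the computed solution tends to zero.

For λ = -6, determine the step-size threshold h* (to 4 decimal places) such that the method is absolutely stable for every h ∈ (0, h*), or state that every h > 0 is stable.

Set f=λy, z=hλ:
  y_{n+1} = y_n + z·[7/9·y_n + 2/9·y_{n+1}] ⇒ (1 − 2/9z)y_{n+1} = (1 + 7/9z)y_n
  R(z) = (1 + 7/9z)/(1 − 2/9z).

Need |R(x)|<1, x<0.
x=-0.65: |R|=0.4320
R=−1: 1+7/9x = −1+2/9x ⇒ -5/9x=2 ⇒ x=2/(-5/9)=-3.6000
Confirm numerically:
  x=-3.475: |R|=0.96082 <1
  x=-2.990: |R|=0.79640 <1
  x=-2.434: |R|=0.57961 <1
  x=-1.847: |R|=0.30952 <1
  x=-3.801: |R|=1.06053 >1
  x=-3.789: |R|=1.05700 >1
Stable set (-3.6000, 0).

(-3.6000,0); λ=-6 ⇒ h* = (18/5)/6 = 0.6000.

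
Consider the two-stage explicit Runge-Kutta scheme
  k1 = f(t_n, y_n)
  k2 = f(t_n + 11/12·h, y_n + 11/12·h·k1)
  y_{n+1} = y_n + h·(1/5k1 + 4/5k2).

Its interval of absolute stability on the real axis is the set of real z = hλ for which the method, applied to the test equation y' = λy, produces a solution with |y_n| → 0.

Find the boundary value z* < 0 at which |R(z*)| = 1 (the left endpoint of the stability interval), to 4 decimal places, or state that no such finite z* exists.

With y'=λy (z=hλ):
  k1=λy_n ⇒ h·k1=z·y_n;  k2=λ(1+11/12z)y_n ⇒ h·k2=z(1+11/12z)y_n
  y_{n+1}/y_n = 1 + 1/5z + 4/5z(1+11/12z) = 1 + z + 11/15z²
  so R(z) = 1 + z + 11/15z².

Find x<0 with |R(x)|<1.
x=-0.97: |R|=0.7200
R=1: x+11/15x²=0 ⇒ x=−15/11=-1.3636; min R=1−1/(4·11/15)=0.6591>−1
Confirm numerically:
  x=-1.201: |R|=0.85676 <1
  x=-0.772: |R|=0.66505 <1
  x=-0.768: |R|=0.66454 <1
  x=-0.633: |R|=0.66084 <1
  x=-1.710: |R|=1.43434 >1
  x=-1.699: |R|=1.41784 >1
  x=-1.533: |R|=1.19040 >1
Stable set (-1.3636, 0).

z* = -1.3636.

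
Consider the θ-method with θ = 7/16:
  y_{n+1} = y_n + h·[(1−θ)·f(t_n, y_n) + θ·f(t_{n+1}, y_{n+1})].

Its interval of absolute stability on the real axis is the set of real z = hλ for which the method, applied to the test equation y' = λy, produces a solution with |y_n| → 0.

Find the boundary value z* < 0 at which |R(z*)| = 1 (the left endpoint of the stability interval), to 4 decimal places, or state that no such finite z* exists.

Test eqn y'=λy, z=hλ:
  y_{n+1} = y_n + z·[9/16·y_n + 7/16·y_{n+1}] ⇒ (1 − 7/16z)y_{n+1} = (1 + 9/16z)y_n
  Hence R(z) = (1 + 9/16z)/(1 − 7/16z).

Need |R(x)|<1, x<0.
x=-1.51: |R|=0.0907
R=−1: 1+9/16x = −1+7/16x ⇒ -1/8x=2 ⇒ x=2/(-1/8)=-16.0000
Confirm numerically:
  x=-13.659: |R|=0.95805 <1
  x=-13.306: |R|=0.95063 <1
  x=-11.503: |R|=0.90682 <1
  x=-16.572: |R|=1.00867 >1
  x=-16.198: |R|=1.00306 >1
So |R|<1 on (-16.0000, 0).

z* = -16.0000.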